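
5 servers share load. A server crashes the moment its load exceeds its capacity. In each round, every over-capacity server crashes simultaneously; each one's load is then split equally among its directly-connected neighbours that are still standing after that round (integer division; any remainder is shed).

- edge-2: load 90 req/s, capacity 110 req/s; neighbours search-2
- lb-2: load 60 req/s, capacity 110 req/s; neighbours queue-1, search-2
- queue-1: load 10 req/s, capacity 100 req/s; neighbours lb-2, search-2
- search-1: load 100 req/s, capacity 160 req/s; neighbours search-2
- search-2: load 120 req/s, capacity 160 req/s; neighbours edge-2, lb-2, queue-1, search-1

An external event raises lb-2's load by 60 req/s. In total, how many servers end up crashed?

4

Round 1 — lb-2 at 120 > 110. lb-2 crashes.
  lb-2 sheds 120 req/s to queue-1, search-2: 60 each.
    queue-1: 10+60 = 70 ≤ 100
    search-2: 120+60 = 180 > 160
Round 2 — search-2 crashes.
  search-2 sheds 180 req/s to edge-2, queue-1, search-1: 60 each.
    edge-2: 90+60 = 150 > 110
    queue-1: 70+60 = 130 > 100
    search-1: 100+60 = 160 ≤ 160
Round 3 — edge-2, queue-1 crash.
  edge-2 sheds 150 req/s: no online neighbours, lost.
  queue-1 sheds 130 req/s: no online neighbours, lost.
No further crashes.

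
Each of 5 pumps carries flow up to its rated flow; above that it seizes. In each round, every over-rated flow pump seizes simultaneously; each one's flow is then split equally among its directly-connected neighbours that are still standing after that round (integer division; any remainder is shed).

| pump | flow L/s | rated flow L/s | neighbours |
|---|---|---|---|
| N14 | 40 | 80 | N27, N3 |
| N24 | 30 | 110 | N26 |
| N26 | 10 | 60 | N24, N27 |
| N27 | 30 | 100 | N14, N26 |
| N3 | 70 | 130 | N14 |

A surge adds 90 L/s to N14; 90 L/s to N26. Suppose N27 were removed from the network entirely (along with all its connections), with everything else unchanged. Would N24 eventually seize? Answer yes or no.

With N27 removed:
Round 1 — N14 at 130 > 80; N26 at 100 > 60. N14, N26 seize.
  N14 sheds 130 L/s to N3: 130 each.
    N3: 70+130 = 200 > 130
  N26 sheds 100 L/s to N24: 100 each.
    N24: 30+100 = 130 > 110
Round 2 — N24, N3 seize.
  N24 sheds 130 L/s: no online neighbours, lost.
  N3 sheds 200 L/s: no online neighbours, lost.
No further seizures.

yes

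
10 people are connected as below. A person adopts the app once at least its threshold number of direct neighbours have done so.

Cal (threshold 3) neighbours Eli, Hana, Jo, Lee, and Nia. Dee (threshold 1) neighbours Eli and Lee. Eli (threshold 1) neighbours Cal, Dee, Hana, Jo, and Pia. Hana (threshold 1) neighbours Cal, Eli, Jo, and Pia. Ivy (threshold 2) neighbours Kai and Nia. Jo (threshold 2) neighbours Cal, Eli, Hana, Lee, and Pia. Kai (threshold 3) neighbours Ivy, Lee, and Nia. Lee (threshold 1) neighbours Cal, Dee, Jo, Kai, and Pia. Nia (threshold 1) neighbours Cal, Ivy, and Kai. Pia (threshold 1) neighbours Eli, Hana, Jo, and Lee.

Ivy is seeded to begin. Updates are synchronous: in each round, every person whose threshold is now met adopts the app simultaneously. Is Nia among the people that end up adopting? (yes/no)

yes

Round 1 — Ivy adopts the app (initial).
Round 2 — checking thresholds:
  Kai: 1 of 3 neighbours < 3, holds.
  Nia: 1 of 3 neighbours ≥ 1, adopts the app.
Round 3 — no new adoptions; cascade stops.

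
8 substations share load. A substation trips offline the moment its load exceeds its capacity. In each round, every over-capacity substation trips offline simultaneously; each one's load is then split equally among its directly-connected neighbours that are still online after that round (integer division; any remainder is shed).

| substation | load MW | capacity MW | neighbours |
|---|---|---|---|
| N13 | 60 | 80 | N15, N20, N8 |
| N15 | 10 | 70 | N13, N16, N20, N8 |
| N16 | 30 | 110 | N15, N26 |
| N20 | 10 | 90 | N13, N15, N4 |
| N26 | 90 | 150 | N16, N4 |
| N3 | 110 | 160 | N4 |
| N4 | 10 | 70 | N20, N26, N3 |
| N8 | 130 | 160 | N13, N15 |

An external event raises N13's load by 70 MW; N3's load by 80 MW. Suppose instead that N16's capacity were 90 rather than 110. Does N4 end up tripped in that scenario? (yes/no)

With N16's capacity at 90:
Round 1 — N13 at 130 > 80; N3 at 190 > 160. N13, N3 trip offline.
  N13 sheds 130 MW to N15, N20, N8: 43 each (1 lost).
    N15: 10+43 = 53 ≤ 70
    N20: 10+43 = 53 ≤ 90
    N8: 130+43 = 173 > 160
  N3 sheds 190 MW to N4: 190 each.
    N4: 10+190 = 200 > 70
Round 2 — N4, N8 trip offline.
  N4 sheds 200 MW to N20, N26: 100 each.
    N20: 53+100 = 153 > 90
    N26: 90+100 = 190 > 150
  N8 sheds 173 MW to N15: 173 each.
    N15: 53+173 = 226 > 70
Round 3 — N15, N20, N26 trip offline.
  N15 sheds 226 MW to N16: 226 each.
    N16: 30+226 = 256 > 90
  N20 sheds 153 MW: no online neighbours, lost.
  N26 sheds 190 MW to N16: 190 each.
    N16: 256+190 = 446 > 90
Round 4 — N16 trips offline.
  N16 sheds 446 MW: no online neighbours, lost.
No further trips.

yes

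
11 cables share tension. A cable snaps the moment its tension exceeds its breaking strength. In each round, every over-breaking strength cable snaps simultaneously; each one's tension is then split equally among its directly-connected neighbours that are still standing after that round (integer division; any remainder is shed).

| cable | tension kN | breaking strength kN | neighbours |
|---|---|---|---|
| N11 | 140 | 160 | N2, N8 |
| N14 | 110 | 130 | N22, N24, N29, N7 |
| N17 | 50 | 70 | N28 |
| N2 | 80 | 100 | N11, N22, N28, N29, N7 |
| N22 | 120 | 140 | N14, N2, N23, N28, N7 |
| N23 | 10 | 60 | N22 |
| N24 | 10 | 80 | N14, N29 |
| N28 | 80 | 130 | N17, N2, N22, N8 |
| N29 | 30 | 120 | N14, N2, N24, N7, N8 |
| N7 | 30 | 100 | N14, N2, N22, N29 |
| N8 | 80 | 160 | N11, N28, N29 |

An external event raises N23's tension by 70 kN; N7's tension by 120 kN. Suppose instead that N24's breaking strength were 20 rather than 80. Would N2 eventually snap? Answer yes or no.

yes

With N24's breaking strength at 20:
Round 1 — N23 at 80 > 60; N7 at 150 > 100. N23, N7 snap.
  N23 sheds 80 kN to N22: 80 each.
    N22: 120+80 = 200 > 140
  N7 sheds 150 kN to N14, N2, N22, N29: 37 each (2 lost).
    N14: 110+37 = 147 > 130
    N2: 80+37 = 117 > 100
    N22: 200+37 = 237 > 140
    N29: 30+37 = 67 ≤ 120
Round 2 — N14, N2, N22 snap.
  N14 sheds 147 kN to N24, N29: 73 each (1 lost).
    N24: 10+73 = 83 > 20
    N29: 67+73 = 140 > 120
  N2 sheds 117 kN to N11, N28, N29: 39 each.
    N11: 140+39 = 179 > 160
    N28: 80+39 = 119 ≤ 130
    N29: 140+39 = 179 > 120
  N22 sheds 237 kN to N28: 237 each.
    N28: 119+237 = 356 > 130
Round 3 — N11, N24, N28, N29 snap.
  N11 sheds 179 kN to N8: 179 each.
    N8: 80+179 = 259 > 160
  N24 sheds 83 kN: no online neighbours, lost.
  N28 sheds 356 kN to N17, N8: 178 each.
    N17: 50+178 = 228 > 70
    N8: 259+178 = 437 > 160
  N29 sheds 179 kN to N8: 179 each.
    N8: 437+179 = 616 > 160
Round 4 — N17, N8 snap.
  N17 sheds 228 kN: no online neighbours, lost.
  N8 sheds 616 kN: no online neighbours, lost.
No further breaks.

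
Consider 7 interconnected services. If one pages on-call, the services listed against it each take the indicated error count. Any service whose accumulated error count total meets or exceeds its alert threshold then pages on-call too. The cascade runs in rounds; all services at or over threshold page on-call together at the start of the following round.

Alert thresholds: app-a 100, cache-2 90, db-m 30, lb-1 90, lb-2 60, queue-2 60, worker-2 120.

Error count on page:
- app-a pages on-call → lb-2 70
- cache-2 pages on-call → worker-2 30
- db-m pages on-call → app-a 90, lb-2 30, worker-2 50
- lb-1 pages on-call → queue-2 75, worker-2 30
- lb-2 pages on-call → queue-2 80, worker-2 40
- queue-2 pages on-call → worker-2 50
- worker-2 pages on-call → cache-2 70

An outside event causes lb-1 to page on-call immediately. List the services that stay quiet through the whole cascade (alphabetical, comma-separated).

Round 1 — lb-1 pages on-call (initial).
  queue-2: +75 → 75 ≥ 60
  worker-2: +30 → 30 < 120
Round 2 — queue-2 pages on-call.
  worker-2: +50 → 80 < 120
No further pages.

app-a, cache-2, db-m, lb-2, worker-2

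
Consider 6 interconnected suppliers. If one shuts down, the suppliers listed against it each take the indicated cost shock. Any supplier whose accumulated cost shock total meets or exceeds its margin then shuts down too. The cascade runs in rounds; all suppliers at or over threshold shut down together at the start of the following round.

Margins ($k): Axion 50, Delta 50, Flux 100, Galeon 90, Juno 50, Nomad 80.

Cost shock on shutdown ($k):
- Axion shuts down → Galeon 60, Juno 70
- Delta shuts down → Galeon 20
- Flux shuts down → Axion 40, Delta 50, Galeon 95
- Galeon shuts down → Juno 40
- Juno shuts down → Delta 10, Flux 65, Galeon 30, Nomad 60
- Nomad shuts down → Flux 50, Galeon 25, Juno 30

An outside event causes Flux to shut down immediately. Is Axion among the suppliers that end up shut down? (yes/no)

no

Round 1 — Flux shuts down (initial).
  Axion: +40 → 40 < 50
  Delta: +50 → 50 ≥ 50
  Galeon: +95 → 95 ≥ 90
Round 2 — Delta, Galeon shut down.
  Juno: +40 → 40 < 50
No further shutdowns.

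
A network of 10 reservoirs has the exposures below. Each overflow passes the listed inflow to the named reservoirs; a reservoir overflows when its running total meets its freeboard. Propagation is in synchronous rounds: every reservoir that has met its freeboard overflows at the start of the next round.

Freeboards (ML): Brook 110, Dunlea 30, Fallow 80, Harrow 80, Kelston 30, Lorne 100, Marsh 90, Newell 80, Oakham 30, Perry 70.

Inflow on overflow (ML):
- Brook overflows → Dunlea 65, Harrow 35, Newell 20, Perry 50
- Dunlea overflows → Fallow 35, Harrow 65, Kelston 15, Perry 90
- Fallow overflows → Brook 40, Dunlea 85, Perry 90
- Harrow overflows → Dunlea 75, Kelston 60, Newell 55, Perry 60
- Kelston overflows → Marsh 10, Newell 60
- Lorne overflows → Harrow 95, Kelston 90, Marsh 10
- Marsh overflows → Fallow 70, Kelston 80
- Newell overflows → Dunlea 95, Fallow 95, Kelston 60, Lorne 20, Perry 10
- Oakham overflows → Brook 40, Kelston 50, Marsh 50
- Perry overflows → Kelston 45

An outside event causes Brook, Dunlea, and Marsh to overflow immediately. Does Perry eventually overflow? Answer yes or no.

yes

Round 1 — Brook, Dunlea, Marsh overflow (initial).
  Fallow: +35+70 → 105 ≥ 80
  Harrow: +35+65 → 100 ≥ 80
  Kelston: +15+80 → 95 ≥ 30
  Newell: +20 → 20 < 80
  Perry: +50+90 → 140 ≥ 70
Round 2 — Fallow, Harrow, Kelston, Perry overflow.
  Newell: +55+60 → 135 ≥ 80
Round 3 — Newell overflows.
  Lorne: +20 → 20 < 100
No further overflows.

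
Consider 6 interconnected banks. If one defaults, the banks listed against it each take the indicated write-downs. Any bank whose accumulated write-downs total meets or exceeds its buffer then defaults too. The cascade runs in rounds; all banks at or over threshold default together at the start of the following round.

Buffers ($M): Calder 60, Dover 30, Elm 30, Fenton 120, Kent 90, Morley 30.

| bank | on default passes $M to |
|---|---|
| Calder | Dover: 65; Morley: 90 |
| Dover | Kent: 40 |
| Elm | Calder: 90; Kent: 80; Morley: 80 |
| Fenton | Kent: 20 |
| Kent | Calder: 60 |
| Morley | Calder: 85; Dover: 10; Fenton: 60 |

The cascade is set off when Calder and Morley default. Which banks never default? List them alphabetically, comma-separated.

Round 1 — Calder, Morley default (initial).
  Dover: +65+10 → 75 ≥ 30
  Fenton: +60 → 60 < 120
Round 2 — Dover defaults.
  Kent: +40 → 40 < 90
No further defaults.

Elm, Fenton, Kent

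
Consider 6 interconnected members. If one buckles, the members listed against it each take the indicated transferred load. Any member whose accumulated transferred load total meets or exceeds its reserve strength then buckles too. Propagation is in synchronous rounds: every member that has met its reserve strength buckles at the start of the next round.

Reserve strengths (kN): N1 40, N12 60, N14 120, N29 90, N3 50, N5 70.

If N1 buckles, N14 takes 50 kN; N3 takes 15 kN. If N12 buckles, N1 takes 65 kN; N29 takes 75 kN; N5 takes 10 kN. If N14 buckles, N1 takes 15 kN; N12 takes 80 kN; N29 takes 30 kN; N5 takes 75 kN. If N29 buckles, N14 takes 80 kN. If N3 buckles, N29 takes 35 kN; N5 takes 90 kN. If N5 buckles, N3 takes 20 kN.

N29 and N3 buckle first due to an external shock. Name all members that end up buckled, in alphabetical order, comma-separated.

N29, N3, N5

Round 1 — N29, N3 buckle (initial).
  N14: +80 → 80 < 120
  N5: +90 → 90 ≥ 70
Round 2 — N5 buckles.
No further bucklings.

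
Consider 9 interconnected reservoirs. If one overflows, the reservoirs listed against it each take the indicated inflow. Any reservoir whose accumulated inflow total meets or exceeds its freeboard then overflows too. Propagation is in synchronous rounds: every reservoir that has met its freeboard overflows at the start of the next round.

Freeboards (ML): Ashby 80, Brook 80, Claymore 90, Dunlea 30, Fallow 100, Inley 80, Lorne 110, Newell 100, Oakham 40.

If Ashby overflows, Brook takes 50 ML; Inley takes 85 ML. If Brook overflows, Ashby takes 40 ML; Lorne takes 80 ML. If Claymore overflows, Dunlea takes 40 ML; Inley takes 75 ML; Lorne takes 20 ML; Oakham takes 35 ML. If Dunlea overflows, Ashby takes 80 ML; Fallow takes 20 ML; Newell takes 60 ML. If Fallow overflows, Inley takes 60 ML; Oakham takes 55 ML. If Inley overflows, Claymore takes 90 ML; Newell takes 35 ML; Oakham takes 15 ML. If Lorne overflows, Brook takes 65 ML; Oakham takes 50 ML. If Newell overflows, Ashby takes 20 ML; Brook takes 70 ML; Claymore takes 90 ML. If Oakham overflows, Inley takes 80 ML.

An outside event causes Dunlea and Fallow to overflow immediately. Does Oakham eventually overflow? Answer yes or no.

Round 1 — Dunlea, Fallow overflow (initial).
  Ashby: +80 → 80 ≥ 80
  Inley: +60 → 60 < 80
  Newell: +60 → 60 < 100
  Oakham: +55 → 55 ≥ 40
Round 2 — Ashby, Oakham overflow.
  Brook: +50 → 50 < 80
  Inley: +85+80 → 225 ≥ 80
Round 3 — Inley overflows.
  Claymore: +90 → 90 ≥ 90
  Newell: +35 → 95 < 100
Round 4 — Claymore overflows.
  Lorne: +20 → 20 < 110
No further overflows.

yes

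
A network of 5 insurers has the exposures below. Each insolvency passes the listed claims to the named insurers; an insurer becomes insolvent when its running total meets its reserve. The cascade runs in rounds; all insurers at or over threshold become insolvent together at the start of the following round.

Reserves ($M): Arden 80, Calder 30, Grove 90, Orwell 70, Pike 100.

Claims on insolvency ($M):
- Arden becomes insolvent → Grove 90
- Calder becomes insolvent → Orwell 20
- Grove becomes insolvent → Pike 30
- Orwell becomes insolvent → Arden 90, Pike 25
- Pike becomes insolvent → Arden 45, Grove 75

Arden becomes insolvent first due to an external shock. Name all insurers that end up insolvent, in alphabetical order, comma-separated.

Round 1 — Arden becomes insolvent (initial).
  Grove: +90 → 90 ≥ 90
Round 2 — Grove becomes insolvent.
  Pike: +30 → 30 < 100
No further insolvencies.

Arden, Grove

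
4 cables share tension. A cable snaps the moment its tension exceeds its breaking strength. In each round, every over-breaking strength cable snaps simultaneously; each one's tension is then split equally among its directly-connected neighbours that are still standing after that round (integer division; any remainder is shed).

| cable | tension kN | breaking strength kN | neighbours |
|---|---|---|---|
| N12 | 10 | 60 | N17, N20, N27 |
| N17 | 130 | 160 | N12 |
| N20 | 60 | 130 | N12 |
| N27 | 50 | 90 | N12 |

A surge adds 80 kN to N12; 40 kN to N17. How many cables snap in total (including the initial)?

3

Round 1 — N12 at 90 > 60; N17 at 170 > 160. N12, N17 snap.
  N12 sheds 90 kN to N20, N27: 45 each.
    N20: 60+45 = 105 ≤ 130
    N27: 50+45 = 95 > 90
  N17 sheds 170 kN: no online neighbours, lost.
Round 2 — N27 snaps.
  N27 sheds 95 kN: no online neighbours, lost.
No further breaks.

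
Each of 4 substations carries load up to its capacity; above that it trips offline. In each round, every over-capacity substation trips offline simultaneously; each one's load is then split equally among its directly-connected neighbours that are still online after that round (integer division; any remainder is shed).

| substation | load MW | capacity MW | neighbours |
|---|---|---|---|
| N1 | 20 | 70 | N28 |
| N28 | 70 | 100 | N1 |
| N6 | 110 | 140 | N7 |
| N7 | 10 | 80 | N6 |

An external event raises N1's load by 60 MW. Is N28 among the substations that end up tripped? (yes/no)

yes

Round 1 — N1 at 80 > 70. N1 trips offline.
  N1 sheds 80 MW to N28: 80 each.
    N28: 70+80 = 150 > 100
Round 2 — N28 trips offline.
  N28 sheds 150 MW: no online neighbours, lost.
No further trips.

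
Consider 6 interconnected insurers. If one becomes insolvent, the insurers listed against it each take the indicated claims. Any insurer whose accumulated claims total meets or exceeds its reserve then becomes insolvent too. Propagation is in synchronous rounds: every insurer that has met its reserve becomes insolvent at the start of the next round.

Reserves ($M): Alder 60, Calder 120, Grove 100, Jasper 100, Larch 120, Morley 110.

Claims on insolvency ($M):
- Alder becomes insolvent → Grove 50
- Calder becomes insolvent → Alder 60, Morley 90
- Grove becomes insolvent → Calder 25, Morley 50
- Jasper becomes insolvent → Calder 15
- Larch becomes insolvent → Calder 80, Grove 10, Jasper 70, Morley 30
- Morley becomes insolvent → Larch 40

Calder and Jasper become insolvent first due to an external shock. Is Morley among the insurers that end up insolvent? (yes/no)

Round 1 — Calder, Jasper become insolvent (initial).
  Alder: +60 → 60 ≥ 60
  Morley: +90 → 90 < 110
Round 2 — Alder becomes insolvent.
  Grove: +50 → 50 < 100
No further insolvencies.

no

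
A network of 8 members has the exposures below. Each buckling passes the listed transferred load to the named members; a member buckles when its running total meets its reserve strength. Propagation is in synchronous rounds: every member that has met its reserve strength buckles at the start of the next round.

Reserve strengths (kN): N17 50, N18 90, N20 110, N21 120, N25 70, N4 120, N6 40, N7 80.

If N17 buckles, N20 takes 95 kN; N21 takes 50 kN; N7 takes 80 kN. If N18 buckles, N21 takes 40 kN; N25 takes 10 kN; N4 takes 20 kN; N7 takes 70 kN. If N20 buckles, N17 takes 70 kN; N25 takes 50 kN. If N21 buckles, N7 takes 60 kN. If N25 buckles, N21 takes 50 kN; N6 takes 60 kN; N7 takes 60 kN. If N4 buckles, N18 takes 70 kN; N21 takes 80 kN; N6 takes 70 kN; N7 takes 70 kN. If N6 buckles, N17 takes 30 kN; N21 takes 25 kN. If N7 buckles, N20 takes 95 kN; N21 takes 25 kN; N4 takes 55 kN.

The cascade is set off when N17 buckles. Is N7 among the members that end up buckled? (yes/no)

yes

Round 1 — N17 buckles (initial).
  N20: +95 → 95 < 110
  N21: +50 → 50 < 120
  N7: +80 → 80 ≥ 80
Round 2 — N7 buckles.
  N20: +95 → 190 ≥ 110
  N21: +25 → 75 < 120
  N4: +55 → 55 < 120
Round 3 — N20 buckles.
  N25: +50 → 50 < 70
No further bucklings.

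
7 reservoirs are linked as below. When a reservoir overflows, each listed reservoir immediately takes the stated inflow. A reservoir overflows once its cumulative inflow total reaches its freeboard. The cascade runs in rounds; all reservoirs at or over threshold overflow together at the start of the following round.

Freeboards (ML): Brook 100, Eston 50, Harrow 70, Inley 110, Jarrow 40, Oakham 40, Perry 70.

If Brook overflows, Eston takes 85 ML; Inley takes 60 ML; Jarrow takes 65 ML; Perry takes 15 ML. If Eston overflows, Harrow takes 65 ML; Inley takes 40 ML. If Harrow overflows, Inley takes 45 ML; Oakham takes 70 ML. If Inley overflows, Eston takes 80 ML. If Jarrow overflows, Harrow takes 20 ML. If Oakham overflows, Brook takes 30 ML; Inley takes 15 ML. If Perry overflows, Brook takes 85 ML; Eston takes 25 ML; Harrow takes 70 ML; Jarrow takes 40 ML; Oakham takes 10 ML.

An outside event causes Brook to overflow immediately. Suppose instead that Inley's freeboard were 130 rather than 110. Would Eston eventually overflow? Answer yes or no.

yes

With Inley's freeboard at 130:
Round 1 — Brook overflows (initial).
  Eston: +85 → 85 ≥ 50
  Inley: +60 → 60 < 130
  Jarrow: +65 → 65 ≥ 40
  Perry: +15 → 15 < 70
Round 2 — Eston, Jarrow overflow.
  Harrow: +65+20 → 85 ≥ 70
  Inley: +40 → 100 < 130
Round 3 — Harrow overflows.
  Inley: +45 → 145 ≥ 130
  Oakham: +70 → 70 ≥ 40
Round 4 — Inley, Oakham overflow.
No further overflows.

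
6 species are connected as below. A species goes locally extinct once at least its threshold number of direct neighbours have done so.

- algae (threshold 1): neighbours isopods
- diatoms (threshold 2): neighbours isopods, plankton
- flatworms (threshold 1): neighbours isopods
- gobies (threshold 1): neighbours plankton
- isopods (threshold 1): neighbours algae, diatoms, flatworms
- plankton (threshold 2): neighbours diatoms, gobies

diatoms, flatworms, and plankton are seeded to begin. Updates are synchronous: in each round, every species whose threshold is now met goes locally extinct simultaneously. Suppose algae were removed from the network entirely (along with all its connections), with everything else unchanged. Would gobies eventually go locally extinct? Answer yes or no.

With algae removed:
Round 1 — diatoms, flatworms, plankton go locally extinct (initial).
Round 2 — checking thresholds:
  gobies: 1 of 1 neighbours ≥ 1, goes locally extinct.
  isopods: 2 of 2 neighbours ≥ 1, goes locally extinct.
Round 3 — no new extinctions; cascade stops.

yes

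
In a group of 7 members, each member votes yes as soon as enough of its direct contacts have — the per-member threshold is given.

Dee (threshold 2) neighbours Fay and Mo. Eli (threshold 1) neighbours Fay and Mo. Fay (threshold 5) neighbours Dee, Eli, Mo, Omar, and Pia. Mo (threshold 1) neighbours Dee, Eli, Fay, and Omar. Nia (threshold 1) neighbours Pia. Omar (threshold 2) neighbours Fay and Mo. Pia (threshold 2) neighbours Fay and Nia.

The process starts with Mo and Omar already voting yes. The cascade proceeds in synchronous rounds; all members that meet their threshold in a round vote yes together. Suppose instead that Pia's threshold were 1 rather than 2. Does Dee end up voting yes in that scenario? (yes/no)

no

With Pia's threshold at 1:
Round 1 — Mo, Omar vote yes (initial).
Round 2 — checking thresholds:
  Dee: 1 of 2 neighbours < 2, below threshold.
  Eli: 1 of 2 neighbours ≥ 1, votes yes.
  Fay: 2 of 5 neighbours < 5, below threshold.
Round 3 — no new yes votes; cascade stops.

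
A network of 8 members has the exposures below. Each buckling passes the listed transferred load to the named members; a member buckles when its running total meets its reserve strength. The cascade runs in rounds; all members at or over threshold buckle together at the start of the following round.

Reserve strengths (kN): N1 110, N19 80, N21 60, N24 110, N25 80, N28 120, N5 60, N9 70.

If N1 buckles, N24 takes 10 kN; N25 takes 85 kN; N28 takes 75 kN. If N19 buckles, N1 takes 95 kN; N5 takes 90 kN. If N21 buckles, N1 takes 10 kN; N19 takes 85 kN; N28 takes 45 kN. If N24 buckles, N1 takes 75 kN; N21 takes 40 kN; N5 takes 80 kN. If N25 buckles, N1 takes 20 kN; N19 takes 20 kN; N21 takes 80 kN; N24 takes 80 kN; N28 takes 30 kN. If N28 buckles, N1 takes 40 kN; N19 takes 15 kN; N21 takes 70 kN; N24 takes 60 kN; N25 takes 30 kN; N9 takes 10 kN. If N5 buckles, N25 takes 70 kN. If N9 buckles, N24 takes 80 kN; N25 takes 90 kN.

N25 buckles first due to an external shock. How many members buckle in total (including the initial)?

7

Round 1 — N25 buckles (initial).
  N1: +20 → 20 < 110
  N19: +20 → 20 < 80
  N21: +80 → 80 ≥ 60
  N24: +80 → 80 < 110
  N28: +30 → 30 < 120
Round 2 — N21 buckles.
  N1: +10 → 30 < 110
  N19: +85 → 105 ≥ 80
  N28: +45 → 75 < 120
Round 3 — N19 buckles.
  N1: +95 → 125 ≥ 110
  N5: +90 → 90 ≥ 60
Round 4 — N1, N5 buckle.
  N24: +10 → 90 < 110
  N28: +75 → 150 ≥ 120
Round 5 — N28 buckles.
  N24: +60 → 150 ≥ 110
  N9: +10 → 10 < 70
Round 6 — N24 buckles.
No further bucklings.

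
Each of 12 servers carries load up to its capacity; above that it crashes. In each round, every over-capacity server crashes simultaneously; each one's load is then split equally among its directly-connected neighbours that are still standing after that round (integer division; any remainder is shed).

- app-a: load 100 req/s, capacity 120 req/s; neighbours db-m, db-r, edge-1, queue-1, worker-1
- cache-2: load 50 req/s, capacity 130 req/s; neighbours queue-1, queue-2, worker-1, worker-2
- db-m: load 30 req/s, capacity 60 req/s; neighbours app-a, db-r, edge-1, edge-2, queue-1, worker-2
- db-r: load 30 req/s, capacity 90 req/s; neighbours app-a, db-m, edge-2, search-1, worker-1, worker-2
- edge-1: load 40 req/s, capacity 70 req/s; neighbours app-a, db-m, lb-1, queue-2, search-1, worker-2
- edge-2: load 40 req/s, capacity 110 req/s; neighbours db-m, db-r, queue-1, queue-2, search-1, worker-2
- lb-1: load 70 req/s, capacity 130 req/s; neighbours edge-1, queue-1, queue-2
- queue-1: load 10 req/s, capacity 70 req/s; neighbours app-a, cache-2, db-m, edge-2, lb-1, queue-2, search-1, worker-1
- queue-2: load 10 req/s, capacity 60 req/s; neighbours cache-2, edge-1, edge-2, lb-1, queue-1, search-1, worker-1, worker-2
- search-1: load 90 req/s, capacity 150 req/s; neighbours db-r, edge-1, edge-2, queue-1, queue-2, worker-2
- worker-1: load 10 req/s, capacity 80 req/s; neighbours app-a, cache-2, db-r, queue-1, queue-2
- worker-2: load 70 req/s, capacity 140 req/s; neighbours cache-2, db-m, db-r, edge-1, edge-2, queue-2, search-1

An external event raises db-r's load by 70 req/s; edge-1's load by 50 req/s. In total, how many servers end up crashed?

11

Round 1 — db-r at 100 > 90; edge-1 at 90 > 70. db-r, edge-1 crash.
  db-r sheds 100 req/s to app-a, db-m, edge-2, search-1, worker-1, worker-2: 16 each (4 lost).
    app-a: 100+16 = 116 ≤ 120
    db-m: 30+16 = 46 ≤ 60
    edge-2: 40+16 = 56 ≤ 110
    search-1: 90+16 = 106 ≤ 150
    worker-1: 10+16 = 26 ≤ 80
    worker-2: 70+16 = 86 ≤ 140
  edge-1 sheds 90 req/s to app-a, db-m, lb-1, queue-2, search-1, worker-2: 15 each.
    app-a: 116+15 = 131 > 120
    db-m: 46+15 = 61 > 60
    lb-1: 70+15 = 85 ≤ 130
    queue-2: 10+15 = 25 ≤ 60
    search-1: 106+15 = 121 ≤ 150
    worker-2: 86+15 = 101 ≤ 140
Round 2 — app-a, db-m crash.
  app-a sheds 131 req/s to queue-1, worker-1: 65 each (1 lost).
    queue-1: 10+65 = 75 > 70
    worker-1: 26+65 = 91 > 80
  db-m sheds 61 req/s to edge-2, queue-1, worker-2: 20 each (1 lost).
    edge-2: 56+20 = 76 ≤ 110
    queue-1: 75+20 = 95 > 70
    worker-2: 101+20 = 121 ≤ 140
Round 3 — queue-1, worker-1 crash.
  queue-1 sheds 95 req/s to cache-2, edge-2, lb-1, queue-2, search-1: 19 each.
    cache-2: 50+19 = 69 ≤ 130
    edge-2: 76+19 = 95 ≤ 110
    lb-1: 85+19 = 104 ≤ 130
    queue-2: 25+19 = 44 ≤ 60
    search-1: 121+19 = 140 ≤ 150
  worker-1 sheds 91 req/s to cache-2, queue-2: 45 each (1 lost).
    cache-2: 69+45 = 114 ≤ 130
    queue-2: 44+45 = 89 > 60
Round 4 — queue-2 crashes.
  queue-2 sheds 89 req/s to cache-2, edge-2, lb-1, search-1, worker-2: 17 each (4 lost).
    cache-2: 114+17 = 131 > 130
    edge-2: 95+17 = 112 > 110
    lb-1: 104+17 = 121 ≤ 130
    search-1: 140+17 = 157 > 150
    worker-2: 121+17 = 138 ≤ 140
Round 5 — cache-2, edge-2, search-1 crash.
  cache-2 sheds 131 req/s to worker-2: 131 each.
    worker-2: 138+131 = 269 > 140
  edge-2 sheds 112 req/s to worker-2: 112 each.
    worker-2: 269+112 = 381 > 140
  search-1 sheds 157 req/s to worker-2: 157 each.
    worker-2: 381+157 = 538 > 140
Round 6 — worker-2 crashes.
  worker-2 sheds 538 req/s: no online neighbours, lost.
No further crashes.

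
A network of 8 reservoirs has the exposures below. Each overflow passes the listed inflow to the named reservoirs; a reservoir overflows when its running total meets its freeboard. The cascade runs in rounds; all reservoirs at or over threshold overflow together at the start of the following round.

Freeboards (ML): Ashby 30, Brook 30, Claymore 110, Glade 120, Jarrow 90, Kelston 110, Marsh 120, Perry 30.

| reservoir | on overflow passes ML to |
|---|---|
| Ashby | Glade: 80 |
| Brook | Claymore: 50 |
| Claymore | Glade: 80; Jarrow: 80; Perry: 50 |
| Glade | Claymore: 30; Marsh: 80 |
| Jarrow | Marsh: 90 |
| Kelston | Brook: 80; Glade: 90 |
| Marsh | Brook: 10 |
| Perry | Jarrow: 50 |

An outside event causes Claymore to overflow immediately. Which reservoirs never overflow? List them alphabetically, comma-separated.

Ashby, Brook, Glade, Kelston, Marsh

Round 1 — Claymore overflows (initial).
  Glade: +80 → 80 < 120
  Jarrow: +80 → 80 < 90
  Perry: +50 → 50 ≥ 30
Round 2 — Perry overflows.
  Jarrow: +50 → 130 ≥ 90
Round 3 — Jarrow overflows.
  Marsh: +90 → 90 < 120
No further overflows.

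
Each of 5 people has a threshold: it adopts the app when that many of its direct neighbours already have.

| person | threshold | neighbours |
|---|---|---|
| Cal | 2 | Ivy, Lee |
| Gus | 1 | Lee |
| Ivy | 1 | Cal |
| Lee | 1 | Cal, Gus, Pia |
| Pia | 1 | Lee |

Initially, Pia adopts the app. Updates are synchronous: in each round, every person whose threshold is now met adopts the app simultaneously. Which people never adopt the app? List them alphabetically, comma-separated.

Cal, Ivy

Round 1 — Pia adopts the app (initial).
Round 2 — checking thresholds:
  Lee: 1 of 3 neighbours ≥ 1, adopts the app.
Round 3 — checking thresholds:
  Cal: 1 of 2 neighbours < 2, below threshold.
  Gus: 1 of 1 neighbours ≥ 1, adopts the app.
Round 4 — no new adoptions; cascade stops.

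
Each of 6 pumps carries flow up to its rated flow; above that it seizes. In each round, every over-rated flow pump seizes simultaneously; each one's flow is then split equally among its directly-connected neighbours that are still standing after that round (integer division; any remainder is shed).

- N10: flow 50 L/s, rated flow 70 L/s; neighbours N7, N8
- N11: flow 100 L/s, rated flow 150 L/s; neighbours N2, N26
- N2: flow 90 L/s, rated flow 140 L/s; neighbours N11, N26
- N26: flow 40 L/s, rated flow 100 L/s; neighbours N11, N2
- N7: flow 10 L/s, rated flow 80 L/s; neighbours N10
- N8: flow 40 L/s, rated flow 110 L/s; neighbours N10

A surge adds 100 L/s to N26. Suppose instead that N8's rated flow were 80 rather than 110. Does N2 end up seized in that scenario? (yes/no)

With N8's rated flow at 80:
Round 1 — N26 at 140 > 100. N26 seizes.
  N26 sheds 140 L/s to N11, N2: 70 each.
    N11: 100+70 = 170 > 150
    N2: 90+70 = 160 > 140
Round 2 — N11, N2 seize.
  N11 sheds 170 L/s: no online neighbours, lost.
  N2 sheds 160 L/s: no online neighbours, lost.
No further seizures.

yes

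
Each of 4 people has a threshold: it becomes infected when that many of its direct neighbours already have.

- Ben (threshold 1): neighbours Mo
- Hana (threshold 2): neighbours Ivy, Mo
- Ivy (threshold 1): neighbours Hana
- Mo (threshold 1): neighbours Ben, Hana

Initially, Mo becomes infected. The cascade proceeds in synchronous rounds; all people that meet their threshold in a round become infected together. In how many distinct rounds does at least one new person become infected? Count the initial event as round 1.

2

Round 1 — Mo becomes infected (initial).
Round 2 — checking thresholds:
  Ben: 1 of 1 neighbours ≥ 1, becomes infected.
  Hana: 1 of 2 neighbours < 2, not yet.
Round 3 — no new infections; cascade stops.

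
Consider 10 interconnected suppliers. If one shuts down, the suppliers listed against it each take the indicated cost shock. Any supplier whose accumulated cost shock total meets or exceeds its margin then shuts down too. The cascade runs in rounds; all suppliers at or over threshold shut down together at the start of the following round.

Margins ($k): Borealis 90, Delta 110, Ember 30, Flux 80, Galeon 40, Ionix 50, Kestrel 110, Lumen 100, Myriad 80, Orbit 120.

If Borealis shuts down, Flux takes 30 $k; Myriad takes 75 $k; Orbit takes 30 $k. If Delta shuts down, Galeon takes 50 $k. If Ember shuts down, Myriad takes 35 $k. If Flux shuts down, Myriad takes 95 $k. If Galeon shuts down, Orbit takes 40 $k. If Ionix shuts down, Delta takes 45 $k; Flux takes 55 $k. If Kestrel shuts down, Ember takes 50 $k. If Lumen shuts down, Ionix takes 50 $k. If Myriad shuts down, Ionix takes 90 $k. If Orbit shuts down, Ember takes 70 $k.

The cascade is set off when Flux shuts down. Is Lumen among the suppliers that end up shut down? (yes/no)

no

Round 1 — Flux shuts down (initial).
  Myriad: +95 → 95 ≥ 80
Round 2 — Myriad shuts down.
  Ionix: +90 → 90 ≥ 50
Round 3 — Ionix shuts down.
  Delta: +45 → 45 < 110
No further shutdowns.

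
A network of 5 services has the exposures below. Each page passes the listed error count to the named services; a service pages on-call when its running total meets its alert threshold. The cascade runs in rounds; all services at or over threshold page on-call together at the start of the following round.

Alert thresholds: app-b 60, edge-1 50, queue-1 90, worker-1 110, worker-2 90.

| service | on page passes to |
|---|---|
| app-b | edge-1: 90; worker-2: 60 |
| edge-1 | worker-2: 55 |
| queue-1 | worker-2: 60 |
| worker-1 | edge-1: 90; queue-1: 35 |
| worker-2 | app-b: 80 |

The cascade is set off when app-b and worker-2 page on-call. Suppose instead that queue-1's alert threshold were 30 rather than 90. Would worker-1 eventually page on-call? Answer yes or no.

no

With queue-1's alert threshold at 30:
Round 1 — app-b, worker-2 page on-call (initial).
  edge-1: +90 → 90 ≥ 50
Round 2 — edge-1 pages on-call.
No further pages.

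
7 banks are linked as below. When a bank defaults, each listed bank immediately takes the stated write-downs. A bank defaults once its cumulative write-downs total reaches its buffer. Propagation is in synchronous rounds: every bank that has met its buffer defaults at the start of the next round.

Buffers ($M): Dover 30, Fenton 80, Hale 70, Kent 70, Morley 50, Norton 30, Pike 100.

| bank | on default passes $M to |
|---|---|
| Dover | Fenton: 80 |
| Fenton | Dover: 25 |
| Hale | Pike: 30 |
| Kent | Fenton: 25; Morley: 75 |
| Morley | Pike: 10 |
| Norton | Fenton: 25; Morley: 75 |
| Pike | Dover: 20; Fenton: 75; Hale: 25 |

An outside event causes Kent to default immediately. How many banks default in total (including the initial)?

2

Round 1 — Kent defaults (initial).
  Fenton: +25 → 25 < 80
  Morley: +75 → 75 ≥ 50
Round 2 — Morley defaults.
  Pike: +10 → 10 < 100
No further defaults.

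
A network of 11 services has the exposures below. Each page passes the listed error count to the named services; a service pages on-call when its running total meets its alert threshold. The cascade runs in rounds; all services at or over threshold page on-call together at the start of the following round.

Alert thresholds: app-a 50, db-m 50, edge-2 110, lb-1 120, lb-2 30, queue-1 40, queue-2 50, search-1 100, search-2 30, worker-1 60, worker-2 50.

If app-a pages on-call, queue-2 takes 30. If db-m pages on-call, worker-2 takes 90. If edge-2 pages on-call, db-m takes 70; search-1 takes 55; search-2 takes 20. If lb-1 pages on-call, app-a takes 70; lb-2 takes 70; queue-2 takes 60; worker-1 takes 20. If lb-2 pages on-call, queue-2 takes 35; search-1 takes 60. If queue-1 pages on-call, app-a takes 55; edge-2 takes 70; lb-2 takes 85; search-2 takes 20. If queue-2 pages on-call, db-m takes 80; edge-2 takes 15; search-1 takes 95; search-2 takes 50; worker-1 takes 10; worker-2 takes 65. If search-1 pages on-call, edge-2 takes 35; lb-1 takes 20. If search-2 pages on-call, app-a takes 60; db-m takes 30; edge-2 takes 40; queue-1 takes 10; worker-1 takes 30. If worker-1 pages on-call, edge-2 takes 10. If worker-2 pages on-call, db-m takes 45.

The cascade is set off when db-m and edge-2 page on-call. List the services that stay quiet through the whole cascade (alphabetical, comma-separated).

app-a, lb-1, lb-2, queue-1, queue-2, search-1, search-2, worker-1

Round 1 — db-m, edge-2 page on-call (initial).
  search-1: +55 → 55 < 100
  search-2: +20 → 20 < 30
  worker-2: +90 → 90 ≥ 50
Round 2 — worker-2 pages on-call.
No further pages.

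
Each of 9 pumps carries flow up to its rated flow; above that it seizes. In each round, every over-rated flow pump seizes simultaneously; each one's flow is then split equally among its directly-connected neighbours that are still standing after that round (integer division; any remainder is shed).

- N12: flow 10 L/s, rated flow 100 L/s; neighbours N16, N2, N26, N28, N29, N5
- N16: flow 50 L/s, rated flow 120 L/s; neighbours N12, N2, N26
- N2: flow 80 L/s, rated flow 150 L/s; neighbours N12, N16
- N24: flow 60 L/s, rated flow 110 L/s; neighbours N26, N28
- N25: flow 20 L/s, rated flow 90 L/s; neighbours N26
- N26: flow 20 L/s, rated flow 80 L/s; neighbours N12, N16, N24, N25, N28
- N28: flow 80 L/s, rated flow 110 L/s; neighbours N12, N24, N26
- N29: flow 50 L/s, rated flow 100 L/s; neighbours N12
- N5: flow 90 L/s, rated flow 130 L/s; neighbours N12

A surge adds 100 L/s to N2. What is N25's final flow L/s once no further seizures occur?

50

Round 1 — N2 at 180 > 150. N2 seizes.
  N2 sheds 180 L/s to N12, N16: 90 each.
    N12: 10+90 = 100 ≤ 100
    N16: 50+90 = 140 > 120
Round 2 — N16 seizes.
  N16 sheds 140 L/s to N12, N26: 70 each.
    N12: 100+70 = 170 > 100
    N26: 20+70 = 90 > 80
Round 3 — N12, N26 seize.
  N12 sheds 170 L/s to N28, N29, N5: 56 each (2 lost).
    N28: 80+56 = 136 > 110
    N29: 50+56 = 106 > 100
    N5: 90+56 = 146 > 130
  N26 sheds 90 L/s to N24, N25, N28: 30 each.
    N24: 60+30 = 90 ≤ 110
    N25: 20+30 = 50 ≤ 90
    N28: 136+30 = 166 > 110
Round 4 — N28, N29, N5 seize.
  N28 sheds 166 L/s to N24: 166 each.
    N24: 90+166 = 256 > 110
  N29 sheds 106 L/s: no online neighbours, lost.
  N5 sheds 146 L/s: no online neighbours, lost.
Round 5 — N24 seizes.
  N24 sheds 256 L/s: no online neighbours, lost.
No further seizures.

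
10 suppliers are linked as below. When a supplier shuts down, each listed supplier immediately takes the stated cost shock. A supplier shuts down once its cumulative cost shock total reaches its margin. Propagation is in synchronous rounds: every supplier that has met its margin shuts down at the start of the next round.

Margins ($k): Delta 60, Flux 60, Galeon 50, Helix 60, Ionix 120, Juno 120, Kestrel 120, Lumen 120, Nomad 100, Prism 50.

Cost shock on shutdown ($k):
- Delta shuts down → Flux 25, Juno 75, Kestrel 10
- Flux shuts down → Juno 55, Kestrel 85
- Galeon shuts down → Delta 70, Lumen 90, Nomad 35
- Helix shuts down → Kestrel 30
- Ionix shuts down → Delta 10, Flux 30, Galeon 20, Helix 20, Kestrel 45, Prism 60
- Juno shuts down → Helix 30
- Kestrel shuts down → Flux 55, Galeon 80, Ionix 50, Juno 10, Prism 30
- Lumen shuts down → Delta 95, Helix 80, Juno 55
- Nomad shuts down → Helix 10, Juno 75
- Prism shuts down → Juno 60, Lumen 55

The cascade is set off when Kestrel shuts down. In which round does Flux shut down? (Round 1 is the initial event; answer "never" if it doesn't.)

Round 1 — Kestrel shuts down (initial).
  Flux: +55 → 55 < 60
  Galeon: +80 → 80 ≥ 50
  Ionix: +50 → 50 < 120
  Juno: +10 → 10 < 120
  Prism: +30 → 30 < 50
Round 2 — Galeon shuts down.
  Delta: +70 → 70 ≥ 60
  Lumen: +90 → 90 < 120
  Nomad: +35 → 35 < 100
Round 3 — Delta shuts down.
  Flux: +25 → 80 ≥ 60
  Juno: +75 → 85 < 120
Round 4 — Flux shuts down.
  Juno: +55 → 140 ≥ 120
Round 5 — Juno shuts down.
  Helix: +30 → 30 < 60
No further shutdowns.

4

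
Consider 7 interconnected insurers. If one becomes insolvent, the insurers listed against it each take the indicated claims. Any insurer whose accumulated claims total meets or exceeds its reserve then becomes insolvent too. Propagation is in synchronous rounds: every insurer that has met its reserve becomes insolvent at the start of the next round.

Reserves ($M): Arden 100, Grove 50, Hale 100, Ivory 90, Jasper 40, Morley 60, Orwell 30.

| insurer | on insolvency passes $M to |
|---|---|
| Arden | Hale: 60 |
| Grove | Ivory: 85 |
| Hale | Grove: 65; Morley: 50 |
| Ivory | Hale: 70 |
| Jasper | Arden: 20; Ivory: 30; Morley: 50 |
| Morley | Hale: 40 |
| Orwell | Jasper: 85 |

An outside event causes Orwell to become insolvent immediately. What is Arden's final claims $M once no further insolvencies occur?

20

Round 1 — Orwell becomes insolvent (initial).
  Jasper: +85 → 85 ≥ 40
Round 2 — Jasper becomes insolvent.
  Arden: +20 → 20 < 100
  Ivory: +30 → 30 < 90
  Morley: +50 → 50 < 60
No further insolvencies.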